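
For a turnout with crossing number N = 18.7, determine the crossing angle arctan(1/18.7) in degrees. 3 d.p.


1/N = 1/18.7 = 0.053476
angle = arctan(0.053476) = 0.053425 rad
angle = 0.053425 * 180/pi = 3.061 degrees

3.061


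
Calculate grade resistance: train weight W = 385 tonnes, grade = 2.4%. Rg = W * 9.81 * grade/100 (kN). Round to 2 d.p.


Rg = W * 9.81 * grade / 100
Rg = 385 * 9.81 * 2.4 / 100
Rg = 3776.85 * 0.024
Rg = 90.64 kN

90.64


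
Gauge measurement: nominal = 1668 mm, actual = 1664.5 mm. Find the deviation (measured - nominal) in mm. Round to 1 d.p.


Deviation = measured - nominal
Deviation = 1664.5 - 1668
Deviation = -3.5 mm

-3.5


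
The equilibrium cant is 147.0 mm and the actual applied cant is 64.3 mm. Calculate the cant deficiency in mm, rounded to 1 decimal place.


Cant deficiency = equilibrium cant - actual cant
CD = 147.0 - 64.3
CD = 82.7 mm

82.7


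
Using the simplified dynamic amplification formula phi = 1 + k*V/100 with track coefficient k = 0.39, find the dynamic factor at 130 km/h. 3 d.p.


phi = 1 + k * V / 100
phi = 1 + 0.39 * 130 / 100
phi = 1 + 0.507
phi = 1.507

1.507


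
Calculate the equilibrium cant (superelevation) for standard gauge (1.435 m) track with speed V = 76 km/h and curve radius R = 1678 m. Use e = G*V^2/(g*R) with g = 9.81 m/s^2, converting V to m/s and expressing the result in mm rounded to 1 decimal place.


Convert speed: V = 76 / 3.6 = 21.1111 m/s
Apply formula: e = 1.435 * 21.1111^2 / (9.81 * 1678)
e = 1.435 * 445.679 / 16461.18
e = 0.038852 m = 38.9 mm

38.9


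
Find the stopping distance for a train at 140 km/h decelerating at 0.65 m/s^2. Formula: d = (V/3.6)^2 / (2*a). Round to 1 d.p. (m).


Convert speed: V = 140 / 3.6 = 38.8889 m/s
V^2 = 1512.3457
d = 1512.3457 / (2 * 0.65)
d = 1512.3457 / 1.3
d = 1163.3 m

1163.3


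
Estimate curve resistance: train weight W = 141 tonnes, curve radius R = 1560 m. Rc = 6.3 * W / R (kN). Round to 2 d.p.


Rc = 6.3 * W / R
Rc = 6.3 * 141 / 1560
Rc = 888.3 / 1560
Rc = 0.57 kN

0.57


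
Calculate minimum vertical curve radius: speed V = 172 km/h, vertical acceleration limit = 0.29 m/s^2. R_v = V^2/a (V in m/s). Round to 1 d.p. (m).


Convert speed: V = 172 / 3.6 = 47.7778 m/s
V^2 = 2282.716 m^2/s^2
R_v = 2282.716 / 0.29
R_v = 7871.4 m

7871.4


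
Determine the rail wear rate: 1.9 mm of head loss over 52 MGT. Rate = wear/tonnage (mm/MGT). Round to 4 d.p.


Wear rate = total wear / cumulative tonnage
Rate = 1.9 / 52
Rate = 0.0365 mm/MGT

0.0365


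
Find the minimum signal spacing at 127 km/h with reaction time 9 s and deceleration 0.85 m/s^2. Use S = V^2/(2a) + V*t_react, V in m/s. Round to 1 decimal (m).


V = 127 / 3.6 = 35.2778 m/s
Braking distance = 35.2778^2 / (2*0.85) = 732.0715 m
Sighting distance = 35.2778 * 9 = 317.5 m
S = 732.0715 + 317.5 = 1049.6 m

1049.6


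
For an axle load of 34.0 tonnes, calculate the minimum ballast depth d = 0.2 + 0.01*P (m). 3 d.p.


d = 0.2 + 0.01 * 34.0
d = 0.2 + 0.34
d = 0.540 m

0.540


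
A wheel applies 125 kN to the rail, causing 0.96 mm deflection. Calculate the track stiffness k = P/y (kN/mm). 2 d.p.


Track stiffness k = P / y
k = 125 / 0.96
k = 130.21 kN/mm

130.21


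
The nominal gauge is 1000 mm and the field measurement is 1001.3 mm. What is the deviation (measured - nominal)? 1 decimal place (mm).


Deviation = measured - nominal
Deviation = 1001.3 - 1000
Deviation = 1.3 mm

1.3


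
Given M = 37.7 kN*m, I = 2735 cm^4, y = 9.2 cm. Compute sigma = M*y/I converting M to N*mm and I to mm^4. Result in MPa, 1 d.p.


Convert units:
M = 37.7 kN*m = 37700000 N*mm
y = 9.2 cm = 92 mm
I = 2735 cm^4 = 27350000 mm^4
sigma = 37700000 * 92 / 27350000
sigma = 126.8 MPa

126.8


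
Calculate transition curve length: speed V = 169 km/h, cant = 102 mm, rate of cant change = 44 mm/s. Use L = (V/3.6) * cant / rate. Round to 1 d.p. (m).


Convert speed: V = 169 / 3.6 = 46.9444 m/s
L = 46.9444 * 102 / 44
L = 4788.3333 / 44
L = 108.8 m

108.8


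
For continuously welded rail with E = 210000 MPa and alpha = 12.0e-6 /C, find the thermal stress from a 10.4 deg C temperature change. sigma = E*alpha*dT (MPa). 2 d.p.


sigma = E * alpha * dT
sigma = 210000 * 12.0e-6 * 10.4
sigma = 2.52 * 10.4
sigma = 26.21 MPa

26.21


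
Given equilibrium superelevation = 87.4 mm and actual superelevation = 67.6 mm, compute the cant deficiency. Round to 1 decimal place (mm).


Cant deficiency = equilibrium cant - actual cant
CD = 87.4 - 67.6
CD = 19.8 mm

19.8


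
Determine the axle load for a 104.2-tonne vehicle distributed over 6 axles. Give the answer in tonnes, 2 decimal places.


Load per axle = total weight / number of axles
Load = 104.2 / 6
Load = 17.37 tonnes

17.37


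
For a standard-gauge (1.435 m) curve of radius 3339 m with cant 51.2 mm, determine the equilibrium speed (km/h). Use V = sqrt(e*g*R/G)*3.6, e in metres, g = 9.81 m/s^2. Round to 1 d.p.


Convert cant: e = 51.2 mm = 0.0512 m
V_ms = sqrt(0.0512 * 9.81 * 3339 / 1.435)
V_ms = sqrt(1168.70119) = 34.1863 m/s
V = 34.1863 * 3.6 = 123.1 km/h

123.1


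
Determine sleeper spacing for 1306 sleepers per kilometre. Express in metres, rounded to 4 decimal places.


Spacing = 1000 m / number of sleepers
Spacing = 1000 / 1306
Spacing = 0.7657 m

0.7657


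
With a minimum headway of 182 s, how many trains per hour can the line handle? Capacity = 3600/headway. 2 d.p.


Capacity = 3600 / headway
Capacity = 3600 / 182
Capacity = 19.78 trains/hour

19.78


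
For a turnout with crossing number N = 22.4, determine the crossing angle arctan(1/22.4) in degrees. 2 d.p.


1/N = 1/22.4 = 0.044643
angle = arctan(0.044643) = 0.044613 rad
angle = 0.044613 * 180/pi = 2.56 degrees

2.56


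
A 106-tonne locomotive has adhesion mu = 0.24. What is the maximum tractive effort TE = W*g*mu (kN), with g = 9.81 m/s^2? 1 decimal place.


TE_max = W * g * mu
TE_max = 106 * 9.81 * 0.24
TE_max = 1039.86 * 0.24
TE_max = 249.6 kN

249.6


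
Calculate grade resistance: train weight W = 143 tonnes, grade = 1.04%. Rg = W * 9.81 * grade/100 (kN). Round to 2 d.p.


Rg = W * 9.81 * grade / 100
Rg = 143 * 9.81 * 1.04 / 100
Rg = 1402.83 * 0.0104
Rg = 14.59 kN

14.59


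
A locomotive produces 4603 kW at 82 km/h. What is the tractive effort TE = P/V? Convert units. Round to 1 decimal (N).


Convert: P = 4603 kW = 4603000 W
V = 82 / 3.6 = 22.7778 m/s
TE = 4603000 / 22.7778
TE = 202082.9 N

202082.9


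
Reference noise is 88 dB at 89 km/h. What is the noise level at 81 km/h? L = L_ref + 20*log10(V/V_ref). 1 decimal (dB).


V/V_ref = 81 / 89 = 0.910112
log10(0.910112) = -0.040905
20 * -0.040905 = -0.8181
L = 88 + -0.8181 = 87.2 dB

87.2


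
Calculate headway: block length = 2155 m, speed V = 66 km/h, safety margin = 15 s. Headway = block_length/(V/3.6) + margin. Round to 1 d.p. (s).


V = 66 / 3.6 = 18.3333 m/s
Block traversal time = 2155 / 18.3333 = 117.5455 s
Headway = 117.5455 + 15
Headway = 132.5 s

132.5


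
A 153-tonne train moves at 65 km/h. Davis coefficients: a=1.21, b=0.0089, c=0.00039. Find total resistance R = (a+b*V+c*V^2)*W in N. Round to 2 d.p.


b*V = 0.0089 * 65 = 0.5785
c*V^2 = 0.00039 * 4225 = 1.64775
R_per_t = 1.21 + 0.5785 + 1.64775 = 3.43625 N/t
R_total = 3.43625 * 153 = 525.75 N

525.75


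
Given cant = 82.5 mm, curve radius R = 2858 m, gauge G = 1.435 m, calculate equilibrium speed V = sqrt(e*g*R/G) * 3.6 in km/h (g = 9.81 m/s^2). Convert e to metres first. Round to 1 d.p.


Convert cant: e = 82.5 mm = 0.0825 m
V_ms = sqrt(0.0825 * 9.81 * 2858 / 1.435)
V_ms = sqrt(1611.882125) = 40.1483 m/s
V = 40.1483 * 3.6 = 144.5 km/h

144.5


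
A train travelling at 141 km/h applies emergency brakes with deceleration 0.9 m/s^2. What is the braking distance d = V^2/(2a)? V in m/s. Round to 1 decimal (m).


Convert speed: V = 141 / 3.6 = 39.1667 m/s
V^2 = 1534.0278
d = 1534.0278 / (2 * 0.9)
d = 1534.0278 / 1.8
d = 852.2 m

852.2


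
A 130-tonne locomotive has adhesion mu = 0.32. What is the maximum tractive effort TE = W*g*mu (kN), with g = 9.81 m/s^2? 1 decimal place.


TE_max = W * g * mu
TE_max = 130 * 9.81 * 0.32
TE_max = 1275.3 * 0.32
TE_max = 408.1 kN

408.1


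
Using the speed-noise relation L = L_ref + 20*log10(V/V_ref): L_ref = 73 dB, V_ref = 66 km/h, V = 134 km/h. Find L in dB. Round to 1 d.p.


V/V_ref = 134 / 66 = 2.030303
log10(2.030303) = 0.307561
20 * 0.307561 = 6.1512
L = 73 + 6.1512 = 79.2 dB

79.2


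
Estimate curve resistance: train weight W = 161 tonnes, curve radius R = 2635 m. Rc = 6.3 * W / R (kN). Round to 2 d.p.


Rc = 6.3 * W / R
Rc = 6.3 * 161 / 2635
Rc = 1014.3 / 2635
Rc = 0.38 kN

0.38


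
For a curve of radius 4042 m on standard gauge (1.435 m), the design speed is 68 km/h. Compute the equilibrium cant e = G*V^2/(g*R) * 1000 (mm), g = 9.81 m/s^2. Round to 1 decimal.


Convert speed: V = 68 / 3.6 = 18.8889 m/s
Apply formula: e = 1.435 * 18.8889^2 / (9.81 * 4042)
e = 1.435 * 356.7901 / 39652.02
e = 0.012912 m = 12.9 mm

12.9


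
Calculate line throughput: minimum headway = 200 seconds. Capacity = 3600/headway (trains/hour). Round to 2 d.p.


Capacity = 3600 / headway
Capacity = 3600 / 200
Capacity = 18.00 trains/hour

18.00


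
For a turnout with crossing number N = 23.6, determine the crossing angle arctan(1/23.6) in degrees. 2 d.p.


1/N = 1/23.6 = 0.042373
angle = arctan(0.042373) = 0.042348 rad
angle = 0.042348 * 180/pi = 2.43 degrees

2.43


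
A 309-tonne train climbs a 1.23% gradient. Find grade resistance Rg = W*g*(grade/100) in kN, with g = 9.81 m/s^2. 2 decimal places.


Rg = W * 9.81 * grade / 100
Rg = 309 * 9.81 * 1.23 / 100
Rg = 3031.29 * 0.0123
Rg = 37.28 kN

37.28


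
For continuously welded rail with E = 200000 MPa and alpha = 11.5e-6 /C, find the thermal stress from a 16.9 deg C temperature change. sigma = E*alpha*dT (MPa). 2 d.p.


sigma = E * alpha * dT
sigma = 200000 * 11.5e-6 * 16.9
sigma = 2.3 * 16.9
sigma = 38.87 MPa

38.87


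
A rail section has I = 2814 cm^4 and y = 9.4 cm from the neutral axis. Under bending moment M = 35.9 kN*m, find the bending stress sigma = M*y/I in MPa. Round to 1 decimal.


Convert units:
M = 35.9 kN*m = 35900000 N*mm
y = 9.4 cm = 94 mm
I = 2814 cm^4 = 28140000 mm^4
sigma = 35900000 * 94 / 28140000
sigma = 119.9 MPa

119.9


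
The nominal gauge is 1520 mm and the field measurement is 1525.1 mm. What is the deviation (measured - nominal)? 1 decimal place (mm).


Deviation = measured - nominal
Deviation = 1525.1 - 1520
Deviation = 5.1 mm

5.1


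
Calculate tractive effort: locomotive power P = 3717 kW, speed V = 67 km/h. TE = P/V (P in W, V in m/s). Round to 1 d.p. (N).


Convert: P = 3717 kW = 3717000 W
V = 67 / 3.6 = 18.6111 m/s
TE = 3717000 / 18.6111
TE = 199719.4 N

199719.4


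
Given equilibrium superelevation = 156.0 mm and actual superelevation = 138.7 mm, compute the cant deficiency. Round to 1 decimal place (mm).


Cant deficiency = equilibrium cant - actual cant
CD = 156.0 - 138.7
CD = 17.3 mm

17.3


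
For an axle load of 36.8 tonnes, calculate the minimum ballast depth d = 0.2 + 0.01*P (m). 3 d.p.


d = 0.2 + 0.01 * 36.8
d = 0.2 + 0.368
d = 0.568 m

0.568


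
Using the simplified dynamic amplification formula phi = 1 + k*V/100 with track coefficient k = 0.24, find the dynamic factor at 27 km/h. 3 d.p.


phi = 1 + k * V / 100
phi = 1 + 0.24 * 27 / 100
phi = 1 + 0.0648
phi = 1.065

1.065


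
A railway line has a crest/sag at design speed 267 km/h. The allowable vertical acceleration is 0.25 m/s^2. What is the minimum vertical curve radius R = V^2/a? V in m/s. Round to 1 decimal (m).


Convert speed: V = 267 / 3.6 = 74.1667 m/s
V^2 = 5500.6944 m^2/s^2
R_v = 5500.6944 / 0.25
R_v = 22002.8 m

22002.8


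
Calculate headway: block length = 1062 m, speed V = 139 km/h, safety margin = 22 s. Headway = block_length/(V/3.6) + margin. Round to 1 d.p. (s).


V = 139 / 3.6 = 38.6111 m/s
Block traversal time = 1062 / 38.6111 = 27.505 s
Headway = 27.505 + 22
Headway = 49.5 s

49.5


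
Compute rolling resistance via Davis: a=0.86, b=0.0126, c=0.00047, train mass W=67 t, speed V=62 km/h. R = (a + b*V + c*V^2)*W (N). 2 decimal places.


b*V = 0.0126 * 62 = 0.7812
c*V^2 = 0.00047 * 3844 = 1.80668
R_per_t = 0.86 + 0.7812 + 1.80668 = 3.44788 N/t
R_total = 3.44788 * 67 = 231.01 N

231.01


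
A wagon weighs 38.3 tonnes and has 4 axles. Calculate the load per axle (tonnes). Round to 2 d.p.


Load per axle = total weight / number of axles
Load = 38.3 / 4
Load = 9.58 tonnes

9.58


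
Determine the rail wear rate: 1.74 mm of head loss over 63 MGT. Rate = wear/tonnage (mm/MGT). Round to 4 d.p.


Wear rate = total wear / cumulative tonnage
Rate = 1.74 / 63
Rate = 0.0276 mm/MGT

0.0276


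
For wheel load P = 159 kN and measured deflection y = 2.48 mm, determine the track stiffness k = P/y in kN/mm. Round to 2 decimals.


Track stiffness k = P / y
k = 159 / 2.48
k = 64.11 kN/mm

64.11


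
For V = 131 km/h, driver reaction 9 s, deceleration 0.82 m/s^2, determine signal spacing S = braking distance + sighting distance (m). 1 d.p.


V = 131 / 3.6 = 36.3889 m/s
Braking distance = 36.3889^2 / (2*0.82) = 807.4093 m
Sighting distance = 36.3889 * 9 = 327.5 m
S = 807.4093 + 327.5 = 1134.9 m

1134.9


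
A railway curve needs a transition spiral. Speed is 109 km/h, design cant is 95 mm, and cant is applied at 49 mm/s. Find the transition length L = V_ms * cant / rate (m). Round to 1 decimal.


Convert speed: V = 109 / 3.6 = 30.2778 m/s
L = 30.2778 * 95 / 49
L = 2876.3889 / 49
L = 58.7 m

58.7


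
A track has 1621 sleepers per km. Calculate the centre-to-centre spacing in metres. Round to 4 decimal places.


Spacing = 1000 m / number of sleepers
Spacing = 1000 / 1621
Spacing = 0.6169 m

0.6169


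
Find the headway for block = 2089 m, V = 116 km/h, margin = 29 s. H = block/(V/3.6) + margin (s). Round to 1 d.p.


V = 116 / 3.6 = 32.2222 m/s
Block traversal time = 2089 / 32.2222 = 64.831 s
Headway = 64.831 + 29
Headway = 93.8 s

93.8


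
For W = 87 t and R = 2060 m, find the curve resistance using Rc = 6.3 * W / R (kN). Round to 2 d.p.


Rc = 6.3 * W / R
Rc = 6.3 * 87 / 2060
Rc = 548.1 / 2060
Rc = 0.27 kN

0.27


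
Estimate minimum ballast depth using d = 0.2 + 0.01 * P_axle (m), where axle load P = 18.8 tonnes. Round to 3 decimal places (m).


d = 0.2 + 0.01 * 18.8
d = 0.2 + 0.188
d = 0.388 m

0.388


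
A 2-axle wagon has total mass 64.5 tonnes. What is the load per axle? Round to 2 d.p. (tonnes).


Load per axle = total weight / number of axles
Load = 64.5 / 2
Load = 32.25 tonnes

32.25


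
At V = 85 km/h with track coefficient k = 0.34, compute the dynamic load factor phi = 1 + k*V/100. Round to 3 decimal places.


phi = 1 + k * V / 100
phi = 1 + 0.34 * 85 / 100
phi = 1 + 0.289
phi = 1.289

1.289


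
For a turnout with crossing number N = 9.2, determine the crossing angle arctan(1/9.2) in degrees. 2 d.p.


1/N = 1/9.2 = 0.108696
angle = arctan(0.108696) = 0.108271 rad
angle = 0.108271 * 180/pi = 6.20 degrees

6.20


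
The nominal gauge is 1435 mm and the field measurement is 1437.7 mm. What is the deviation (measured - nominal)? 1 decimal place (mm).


Deviation = measured - nominal
Deviation = 1437.7 - 1435
Deviation = 2.7 mm

2.7


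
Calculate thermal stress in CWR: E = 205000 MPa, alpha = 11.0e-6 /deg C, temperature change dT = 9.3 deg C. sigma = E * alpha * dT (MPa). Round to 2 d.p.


sigma = E * alpha * dT
sigma = 205000 * 11.0e-6 * 9.3
sigma = 2.255 * 9.3
sigma = 20.97 MPa

20.97


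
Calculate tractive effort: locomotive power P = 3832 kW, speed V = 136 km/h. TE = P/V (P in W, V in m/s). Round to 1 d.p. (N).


Convert: P = 3832 kW = 3832000 W
V = 136 / 3.6 = 37.7778 m/s
TE = 3832000 / 37.7778
TE = 101435.3 N

101435.3


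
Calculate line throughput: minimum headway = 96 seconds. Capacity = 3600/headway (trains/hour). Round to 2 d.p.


Capacity = 3600 / headway
Capacity = 3600 / 96
Capacity = 37.50 trains/hour

37.50


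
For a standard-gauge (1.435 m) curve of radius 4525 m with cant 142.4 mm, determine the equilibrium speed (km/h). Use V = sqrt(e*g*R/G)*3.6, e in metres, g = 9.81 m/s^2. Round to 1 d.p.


Convert cant: e = 142.4 mm = 0.1424 m
V_ms = sqrt(0.1424 * 9.81 * 4525 / 1.435)
V_ms = sqrt(4404.997631) = 66.3702 m/s
V = 66.3702 * 3.6 = 238.9 km/h

238.9


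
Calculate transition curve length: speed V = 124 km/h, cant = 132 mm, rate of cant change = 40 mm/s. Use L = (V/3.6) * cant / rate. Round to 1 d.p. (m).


Convert speed: V = 124 / 3.6 = 34.4444 m/s
L = 34.4444 * 132 / 40
L = 4546.6667 / 40
L = 113.7 m

113.7


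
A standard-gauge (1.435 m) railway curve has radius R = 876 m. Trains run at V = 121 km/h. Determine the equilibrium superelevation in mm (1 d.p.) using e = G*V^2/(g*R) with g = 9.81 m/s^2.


Convert speed: V = 121 / 3.6 = 33.6111 m/s
Apply formula: e = 1.435 * 33.6111^2 / (9.81 * 876)
e = 1.435 * 1129.7068 / 8593.56
e = 0.188645 m = 188.6 mm

188.6


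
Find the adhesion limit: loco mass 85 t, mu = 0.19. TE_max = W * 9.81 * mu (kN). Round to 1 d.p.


TE_max = W * g * mu
TE_max = 85 * 9.81 * 0.19
TE_max = 833.85 * 0.19
TE_max = 158.4 kN

158.4


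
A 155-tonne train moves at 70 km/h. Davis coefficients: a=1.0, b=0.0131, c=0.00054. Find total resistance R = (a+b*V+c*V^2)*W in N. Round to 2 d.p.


b*V = 0.0131 * 70 = 0.917
c*V^2 = 0.00054 * 4900 = 2.646
R_per_t = 1.0 + 0.917 + 2.646 = 4.563 N/t
R_total = 4.563 * 155 = 707.27 N

707.27


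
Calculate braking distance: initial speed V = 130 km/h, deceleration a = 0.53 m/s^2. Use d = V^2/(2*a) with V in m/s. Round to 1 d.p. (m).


Convert speed: V = 130 / 3.6 = 36.1111 m/s
V^2 = 1304.0123
d = 1304.0123 / (2 * 0.53)
d = 1304.0123 / 1.06
d = 1230.2 m

1230.2


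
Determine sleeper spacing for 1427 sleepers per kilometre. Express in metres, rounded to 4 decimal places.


Spacing = 1000 m / number of sleepers
Spacing = 1000 / 1427
Spacing = 0.7008 m

0.7008


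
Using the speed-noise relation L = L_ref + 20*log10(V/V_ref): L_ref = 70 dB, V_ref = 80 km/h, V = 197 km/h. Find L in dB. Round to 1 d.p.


V/V_ref = 197 / 80 = 2.4625
log10(2.4625) = 0.391376
20 * 0.391376 = 7.8275
L = 70 + 7.8275 = 77.8 dB

77.8


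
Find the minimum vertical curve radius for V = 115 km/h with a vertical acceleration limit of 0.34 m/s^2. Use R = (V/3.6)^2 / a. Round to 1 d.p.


Convert speed: V = 115 / 3.6 = 31.9444 m/s
V^2 = 1020.4475 m^2/s^2
R_v = 1020.4475 / 0.34
R_v = 3001.3 m

3001.3


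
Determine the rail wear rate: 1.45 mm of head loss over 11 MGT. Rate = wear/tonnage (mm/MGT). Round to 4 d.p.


Wear rate = total wear / cumulative tonnage
Rate = 1.45 / 11
Rate = 0.1318 mm/MGT

0.1318


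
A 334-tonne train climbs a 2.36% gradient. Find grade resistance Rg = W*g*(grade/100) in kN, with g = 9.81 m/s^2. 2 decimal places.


Rg = W * 9.81 * grade / 100
Rg = 334 * 9.81 * 2.36 / 100
Rg = 3276.54 * 0.0236
Rg = 77.33 kN

77.33


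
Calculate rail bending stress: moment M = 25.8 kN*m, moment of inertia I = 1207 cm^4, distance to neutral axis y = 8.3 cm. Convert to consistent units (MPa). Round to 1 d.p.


Convert units:
M = 25.8 kN*m = 25800000 N*mm
y = 8.3 cm = 83 mm
I = 1207 cm^4 = 12070000 mm^4
sigma = 25800000 * 83 / 12070000
sigma = 177.4 MPa

177.4


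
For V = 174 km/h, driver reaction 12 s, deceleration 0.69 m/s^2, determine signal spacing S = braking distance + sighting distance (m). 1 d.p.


V = 174 / 3.6 = 48.3333 m/s
Braking distance = 48.3333^2 / (2*0.69) = 1692.8341 m
Sighting distance = 48.3333 * 12 = 580.0 m
S = 1692.8341 + 580.0 = 2272.8 m

2272.8


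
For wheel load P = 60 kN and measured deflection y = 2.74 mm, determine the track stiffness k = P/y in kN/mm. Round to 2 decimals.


Track stiffness k = P / y
k = 60 / 2.74
k = 21.90 kN/mm

21.90


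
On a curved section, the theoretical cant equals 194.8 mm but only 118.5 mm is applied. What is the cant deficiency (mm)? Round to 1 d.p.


Cant deficiency = equilibrium cant - actual cant
CD = 194.8 - 118.5
CD = 76.3 mm

76.3


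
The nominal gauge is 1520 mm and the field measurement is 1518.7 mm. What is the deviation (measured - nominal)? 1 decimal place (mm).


Deviation = measured - nominal
Deviation = 1518.7 - 1520
Deviation = -1.3 mm

-1.3


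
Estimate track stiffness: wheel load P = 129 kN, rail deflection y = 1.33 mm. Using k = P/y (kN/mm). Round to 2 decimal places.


Track stiffness k = P / y
k = 129 / 1.33
k = 96.99 kN/mm

96.99


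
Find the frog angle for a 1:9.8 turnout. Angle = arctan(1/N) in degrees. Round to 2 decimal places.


1/N = 1/9.8 = 0.102041
angle = arctan(0.102041) = 0.101689 rad
angle = 0.101689 * 180/pi = 5.83 degrees

5.83


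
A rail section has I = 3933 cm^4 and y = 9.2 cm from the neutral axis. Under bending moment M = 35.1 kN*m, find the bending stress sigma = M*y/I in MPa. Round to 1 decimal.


Convert units:
M = 35.1 kN*m = 35100000 N*mm
y = 9.2 cm = 92 mm
I = 3933 cm^4 = 39330000 mm^4
sigma = 35100000 * 92 / 39330000
sigma = 82.1 MPa

82.1


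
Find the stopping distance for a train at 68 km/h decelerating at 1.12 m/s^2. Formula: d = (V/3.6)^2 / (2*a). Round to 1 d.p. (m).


Convert speed: V = 68 / 3.6 = 18.8889 m/s
V^2 = 356.7901
d = 356.7901 / (2 * 1.12)
d = 356.7901 / 2.24
d = 159.3 m

159.3


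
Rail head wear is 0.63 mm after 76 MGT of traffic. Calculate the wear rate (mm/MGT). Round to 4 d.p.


Wear rate = total wear / cumulative tonnage
Rate = 0.63 / 76
Rate = 0.0083 mm/MGT

0.0083


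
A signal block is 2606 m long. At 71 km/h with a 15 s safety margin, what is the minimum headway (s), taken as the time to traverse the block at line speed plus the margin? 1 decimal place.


V = 71 / 3.6 = 19.7222 m/s
Block traversal time = 2606 / 19.7222 = 132.1352 s
Headway = 132.1352 + 15
Headway = 147.1 s

147.1


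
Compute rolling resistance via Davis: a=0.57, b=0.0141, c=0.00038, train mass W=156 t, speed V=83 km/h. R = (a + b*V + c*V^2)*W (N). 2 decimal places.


b*V = 0.0141 * 83 = 1.1703
c*V^2 = 0.00038 * 6889 = 2.61782
R_per_t = 0.57 + 1.1703 + 2.61782 = 4.35812 N/t
R_total = 4.35812 * 156 = 679.87 N

679.87


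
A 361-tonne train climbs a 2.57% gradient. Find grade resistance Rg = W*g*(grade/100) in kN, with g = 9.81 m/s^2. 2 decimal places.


Rg = W * 9.81 * grade / 100
Rg = 361 * 9.81 * 2.57 / 100
Rg = 3541.41 * 0.0257
Rg = 91.01 kN

91.01


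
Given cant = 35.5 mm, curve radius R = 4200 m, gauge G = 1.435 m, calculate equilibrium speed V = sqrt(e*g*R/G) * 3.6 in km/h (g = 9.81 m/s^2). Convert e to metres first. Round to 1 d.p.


Convert cant: e = 35.5 mm = 0.0355 m
V_ms = sqrt(0.0355 * 9.81 * 4200 / 1.435)
V_ms = sqrt(1019.282927) = 31.9262 m/s
V = 31.9262 * 3.6 = 114.9 km/h

114.9


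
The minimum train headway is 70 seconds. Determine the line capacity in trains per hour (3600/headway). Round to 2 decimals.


Capacity = 3600 / headway
Capacity = 3600 / 70
Capacity = 51.43 trains/hour

51.43


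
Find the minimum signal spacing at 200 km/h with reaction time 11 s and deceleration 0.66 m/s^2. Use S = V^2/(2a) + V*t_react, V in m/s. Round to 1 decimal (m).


V = 200 / 3.6 = 55.5556 m/s
Braking distance = 55.5556^2 / (2*0.66) = 2338.1968 m
Sighting distance = 55.5556 * 11 = 611.1111 m
S = 2338.1968 + 611.1111 = 2949.3 m

2949.3


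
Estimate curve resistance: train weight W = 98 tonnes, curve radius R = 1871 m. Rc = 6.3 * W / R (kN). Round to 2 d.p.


Rc = 6.3 * W / R
Rc = 6.3 * 98 / 1871
Rc = 617.4 / 1871
Rc = 0.33 kN

0.33


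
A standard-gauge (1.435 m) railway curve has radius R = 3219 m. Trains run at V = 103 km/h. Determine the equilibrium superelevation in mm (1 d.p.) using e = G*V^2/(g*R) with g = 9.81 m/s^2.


Convert speed: V = 103 / 3.6 = 28.6111 m/s
Apply formula: e = 1.435 * 28.6111^2 / (9.81 * 3219)
e = 1.435 * 818.5957 / 31578.39
e = 0.037199 m = 37.2 mm

37.2


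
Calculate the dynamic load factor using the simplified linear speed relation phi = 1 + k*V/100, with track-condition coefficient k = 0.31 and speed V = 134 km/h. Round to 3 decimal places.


phi = 1 + k * V / 100
phi = 1 + 0.31 * 134 / 100
phi = 1 + 0.4154
phi = 1.415

1.415


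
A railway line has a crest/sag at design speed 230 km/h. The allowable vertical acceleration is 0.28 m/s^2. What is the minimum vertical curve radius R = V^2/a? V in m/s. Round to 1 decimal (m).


Convert speed: V = 230 / 3.6 = 63.8889 m/s
V^2 = 4081.7901 m^2/s^2
R_v = 4081.7901 / 0.28
R_v = 14577.8 m

14577.8


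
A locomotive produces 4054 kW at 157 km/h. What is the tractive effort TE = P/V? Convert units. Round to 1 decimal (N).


Convert: P = 4054 kW = 4054000 W
V = 157 / 3.6 = 43.6111 m/s
TE = 4054000 / 43.6111
TE = 92958.0 N

92958.0


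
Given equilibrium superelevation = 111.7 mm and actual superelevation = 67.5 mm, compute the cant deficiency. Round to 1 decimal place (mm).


Cant deficiency = equilibrium cant - actual cant
CD = 111.7 - 67.5
CD = 44.2 mm

44.2


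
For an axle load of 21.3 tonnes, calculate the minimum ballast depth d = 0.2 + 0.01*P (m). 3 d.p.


d = 0.2 + 0.01 * 21.3
d = 0.2 + 0.213
d = 0.413 m

0.413


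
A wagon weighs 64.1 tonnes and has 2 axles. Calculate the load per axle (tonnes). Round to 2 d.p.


Load per axle = total weight / number of axles
Load = 64.1 / 2
Load = 32.05 tonnes

32.05


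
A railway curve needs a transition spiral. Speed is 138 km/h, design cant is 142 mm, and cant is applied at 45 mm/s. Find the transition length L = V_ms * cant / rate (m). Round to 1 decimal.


Convert speed: V = 138 / 3.6 = 38.3333 m/s
L = 38.3333 * 142 / 45
L = 5443.3333 / 45
L = 121.0 m

121.0


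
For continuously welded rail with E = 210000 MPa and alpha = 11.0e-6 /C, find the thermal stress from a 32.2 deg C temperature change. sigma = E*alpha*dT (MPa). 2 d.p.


sigma = E * alpha * dT
sigma = 210000 * 11.0e-6 * 32.2
sigma = 2.31 * 32.2
sigma = 74.38 MPa

74.38


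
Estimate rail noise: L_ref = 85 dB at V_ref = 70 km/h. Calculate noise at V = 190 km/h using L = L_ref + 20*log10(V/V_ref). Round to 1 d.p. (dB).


V/V_ref = 190 / 70 = 2.714286
log10(2.714286) = 0.433656
20 * 0.433656 = 8.6731
L = 85 + 8.6731 = 93.7 dB

93.7


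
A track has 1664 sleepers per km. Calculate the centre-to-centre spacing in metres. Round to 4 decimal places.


Spacing = 1000 m / number of sleepers
Spacing = 1000 / 1664
Spacing = 0.6010 m

0.6010


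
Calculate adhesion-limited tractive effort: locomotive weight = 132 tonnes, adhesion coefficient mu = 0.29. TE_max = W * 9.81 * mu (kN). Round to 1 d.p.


TE_max = W * g * mu
TE_max = 132 * 9.81 * 0.29
TE_max = 1294.92 * 0.29
TE_max = 375.5 kN

375.5


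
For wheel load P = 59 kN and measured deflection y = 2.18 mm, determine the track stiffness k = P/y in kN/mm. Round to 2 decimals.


Track stiffness k = P / y
k = 59 / 2.18
k = 27.06 kN/mm

27.06


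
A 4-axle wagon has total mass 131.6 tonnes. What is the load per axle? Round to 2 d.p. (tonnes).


Load per axle = total weight / number of axles
Load = 131.6 / 4
Load = 32.90 tonnes

32.90


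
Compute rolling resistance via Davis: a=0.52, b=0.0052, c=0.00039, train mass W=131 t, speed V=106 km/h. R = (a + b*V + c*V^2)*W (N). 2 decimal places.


b*V = 0.0052 * 106 = 0.5512
c*V^2 = 0.00039 * 11236 = 4.38204
R_per_t = 0.52 + 0.5512 + 4.38204 = 5.45324 N/t
R_total = 5.45324 * 131 = 714.37 N

714.37


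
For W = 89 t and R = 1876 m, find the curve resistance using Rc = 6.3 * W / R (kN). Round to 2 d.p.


Rc = 6.3 * W / R
Rc = 6.3 * 89 / 1876
Rc = 560.7 / 1876
Rc = 0.30 kN

0.30


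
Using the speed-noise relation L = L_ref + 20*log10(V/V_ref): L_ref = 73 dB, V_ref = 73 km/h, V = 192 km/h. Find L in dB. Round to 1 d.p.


V/V_ref = 192 / 73 = 2.630137
log10(2.630137) = 0.419978
20 * 0.419978 = 8.3996
L = 73 + 8.3996 = 81.4 dB

81.4


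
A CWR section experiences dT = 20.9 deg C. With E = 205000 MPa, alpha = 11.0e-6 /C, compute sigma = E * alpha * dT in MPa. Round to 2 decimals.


sigma = E * alpha * dT
sigma = 205000 * 11.0e-6 * 20.9
sigma = 2.255 * 20.9
sigma = 47.13 MPa

47.13


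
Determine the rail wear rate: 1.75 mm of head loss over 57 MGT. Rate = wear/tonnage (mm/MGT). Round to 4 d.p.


Wear rate = total wear / cumulative tonnage
Rate = 1.75 / 57
Rate = 0.0307 mm/MGT

0.0307


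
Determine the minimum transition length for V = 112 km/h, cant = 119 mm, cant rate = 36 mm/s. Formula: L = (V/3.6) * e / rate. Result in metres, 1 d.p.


Convert speed: V = 112 / 3.6 = 31.1111 m/s
L = 31.1111 * 119 / 36
L = 3702.2222 / 36
L = 102.8 m

102.8


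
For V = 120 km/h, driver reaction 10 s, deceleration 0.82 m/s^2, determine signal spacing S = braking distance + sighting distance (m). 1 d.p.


V = 120 / 3.6 = 33.3333 m/s
Braking distance = 33.3333^2 / (2*0.82) = 677.5068 m
Sighting distance = 33.3333 * 10 = 333.3333 m
S = 677.5068 + 333.3333 = 1010.8 m

1010.8


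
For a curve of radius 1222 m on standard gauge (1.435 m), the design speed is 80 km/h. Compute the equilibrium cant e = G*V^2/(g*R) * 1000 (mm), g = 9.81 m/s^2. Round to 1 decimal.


Convert speed: V = 80 / 3.6 = 22.2222 m/s
Apply formula: e = 1.435 * 22.2222^2 / (9.81 * 1222)
e = 1.435 * 493.8272 / 11987.82
e = 0.059113 m = 59.1 mm

59.1


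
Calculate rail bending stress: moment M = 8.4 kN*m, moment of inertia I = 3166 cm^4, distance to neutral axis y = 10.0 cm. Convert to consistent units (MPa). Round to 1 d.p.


Convert units:
M = 8.4 kN*m = 8400000 N*mm
y = 10.0 cm = 100 mm
I = 3166 cm^4 = 31660000 mm^4
sigma = 8400000 * 100 / 31660000
sigma = 26.5 MPa

26.5


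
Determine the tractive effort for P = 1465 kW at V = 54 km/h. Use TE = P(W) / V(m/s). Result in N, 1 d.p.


Convert: P = 1465 kW = 1465000 W
V = 54 / 3.6 = 15.0 m/s
TE = 1465000 / 15.0
TE = 97666.7 N

97666.7


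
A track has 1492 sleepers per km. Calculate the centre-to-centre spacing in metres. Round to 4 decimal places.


Spacing = 1000 m / number of sleepers
Spacing = 1000 / 1492
Spacing = 0.6702 m

0.6702


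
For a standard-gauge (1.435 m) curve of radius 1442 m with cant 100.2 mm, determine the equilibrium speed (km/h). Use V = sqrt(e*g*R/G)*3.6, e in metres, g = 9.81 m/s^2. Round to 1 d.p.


Convert cant: e = 100.2 mm = 0.1002 m
V_ms = sqrt(0.1002 * 9.81 * 1442 / 1.435)
V_ms = sqrt(987.756937) = 31.4286 m/s
V = 31.4286 * 3.6 = 113.1 km/h

113.1


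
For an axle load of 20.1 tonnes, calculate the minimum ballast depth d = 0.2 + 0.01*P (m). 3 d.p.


d = 0.2 + 0.01 * 20.1
d = 0.2 + 0.201
d = 0.401 m

0.401


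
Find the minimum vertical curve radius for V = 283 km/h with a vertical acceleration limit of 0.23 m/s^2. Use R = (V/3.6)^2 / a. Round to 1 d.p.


Convert speed: V = 283 / 3.6 = 78.6111 m/s
V^2 = 6179.7068 m^2/s^2
R_v = 6179.7068 / 0.23
R_v = 26868.3 m

26868.3


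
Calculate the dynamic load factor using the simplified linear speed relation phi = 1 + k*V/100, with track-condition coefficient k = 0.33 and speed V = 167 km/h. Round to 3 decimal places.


phi = 1 + k * V / 100
phi = 1 + 0.33 * 167 / 100
phi = 1 + 0.5511
phi = 1.551

1.551


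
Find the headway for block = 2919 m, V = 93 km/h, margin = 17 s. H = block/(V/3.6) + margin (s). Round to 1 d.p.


V = 93 / 3.6 = 25.8333 m/s
Block traversal time = 2919 / 25.8333 = 112.9935 s
Headway = 112.9935 + 17
Headway = 130.0 s

130.0


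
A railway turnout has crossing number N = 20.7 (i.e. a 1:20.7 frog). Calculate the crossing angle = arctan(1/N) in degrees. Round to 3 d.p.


1/N = 1/20.7 = 0.048309
angle = arctan(0.048309) = 0.048272 rad
angle = 0.048272 * 180/pi = 2.766 degrees

2.766


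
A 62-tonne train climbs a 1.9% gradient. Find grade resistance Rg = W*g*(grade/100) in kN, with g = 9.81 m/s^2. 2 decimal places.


Rg = W * 9.81 * grade / 100
Rg = 62 * 9.81 * 1.9 / 100
Rg = 608.22 * 0.019
Rg = 11.56 kN

11.56


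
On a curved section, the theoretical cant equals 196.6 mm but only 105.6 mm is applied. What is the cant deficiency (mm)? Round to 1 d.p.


Cant deficiency = equilibrium cant - actual cant
CD = 196.6 - 105.6
CD = 91.0 mm

91.0


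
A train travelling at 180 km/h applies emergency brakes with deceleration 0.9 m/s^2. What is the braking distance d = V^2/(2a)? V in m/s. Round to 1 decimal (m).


Convert speed: V = 180 / 3.6 = 50.0 m/s
V^2 = 2500.0
d = 2500.0 / (2 * 0.9)
d = 2500.0 / 1.8
d = 1388.9 m

1388.9


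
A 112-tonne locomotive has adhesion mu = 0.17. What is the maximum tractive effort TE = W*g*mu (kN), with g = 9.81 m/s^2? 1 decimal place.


TE_max = W * g * mu
TE_max = 112 * 9.81 * 0.17
TE_max = 1098.72 * 0.17
TE_max = 186.8 kN

186.8


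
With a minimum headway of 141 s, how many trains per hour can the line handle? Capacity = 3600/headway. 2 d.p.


Capacity = 3600 / headway
Capacity = 3600 / 141
Capacity = 25.53 trains/hour

25.53


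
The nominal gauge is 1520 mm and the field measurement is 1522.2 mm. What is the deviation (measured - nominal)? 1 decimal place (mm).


Deviation = measured - nominal
Deviation = 1522.2 - 1520
Deviation = 2.2 mm

2.2


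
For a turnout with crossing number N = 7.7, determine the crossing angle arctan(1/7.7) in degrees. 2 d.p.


1/N = 1/7.7 = 0.12987
angle = arctan(0.12987) = 0.129147 rad
angle = 0.129147 * 180/pi = 7.40 degrees

7.40


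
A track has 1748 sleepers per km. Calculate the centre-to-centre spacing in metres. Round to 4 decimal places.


Spacing = 1000 m / number of sleepers
Spacing = 1000 / 1748
Spacing = 0.5721 m

0.5721


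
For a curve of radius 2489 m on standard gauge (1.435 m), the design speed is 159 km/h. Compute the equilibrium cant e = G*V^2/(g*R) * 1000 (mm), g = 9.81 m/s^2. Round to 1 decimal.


Convert speed: V = 159 / 3.6 = 44.1667 m/s
Apply formula: e = 1.435 * 44.1667^2 / (9.81 * 2489)
e = 1.435 * 1950.6944 / 24417.09
e = 0.114643 m = 114.6 mm

114.6


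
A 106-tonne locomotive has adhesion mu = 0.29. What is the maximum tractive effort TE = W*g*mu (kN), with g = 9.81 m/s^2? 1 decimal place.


TE_max = W * g * mu
TE_max = 106 * 9.81 * 0.29
TE_max = 1039.86 * 0.29
TE_max = 301.6 kN

301.6


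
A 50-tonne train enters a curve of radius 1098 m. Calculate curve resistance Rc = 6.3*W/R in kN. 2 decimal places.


Rc = 6.3 * W / R
Rc = 6.3 * 50 / 1098
Rc = 315.0 / 1098
Rc = 0.29 kN

0.29


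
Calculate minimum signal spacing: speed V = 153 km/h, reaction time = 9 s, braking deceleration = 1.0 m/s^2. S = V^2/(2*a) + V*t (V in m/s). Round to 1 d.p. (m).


V = 153 / 3.6 = 42.5 m/s
Braking distance = 42.5^2 / (2*1.0) = 903.125 m
Sighting distance = 42.5 * 9 = 382.5 m
S = 903.125 + 382.5 = 1285.6 m

1285.6


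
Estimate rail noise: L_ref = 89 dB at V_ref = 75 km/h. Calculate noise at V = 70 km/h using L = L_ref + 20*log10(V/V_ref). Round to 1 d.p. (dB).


V/V_ref = 70 / 75 = 0.933333
log10(0.933333) = -0.029963
20 * -0.029963 = -0.5993
L = 89 + -0.5993 = 88.4 dB

88.4


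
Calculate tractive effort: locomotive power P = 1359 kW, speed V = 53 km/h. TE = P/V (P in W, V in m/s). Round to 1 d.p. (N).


Convert: P = 1359 kW = 1359000 W
V = 53 / 3.6 = 14.7222 m/s
TE = 1359000 / 14.7222
TE = 92309.4 N

92309.4


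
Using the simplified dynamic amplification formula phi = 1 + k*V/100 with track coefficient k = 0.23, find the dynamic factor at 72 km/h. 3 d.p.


phi = 1 + k * V / 100
phi = 1 + 0.23 * 72 / 100
phi = 1 + 0.1656
phi = 1.166

1.166


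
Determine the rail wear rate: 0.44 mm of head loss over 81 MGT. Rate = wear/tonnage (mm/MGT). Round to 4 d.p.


Wear rate = total wear / cumulative tonnage
Rate = 0.44 / 81
Rate = 0.0054 mm/MGT

0.0054


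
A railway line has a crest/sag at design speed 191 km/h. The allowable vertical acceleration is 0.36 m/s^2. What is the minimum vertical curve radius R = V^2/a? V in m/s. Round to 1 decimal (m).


Convert speed: V = 191 / 3.6 = 53.0556 m/s
V^2 = 2814.892 m^2/s^2
R_v = 2814.892 / 0.36
R_v = 7819.1 m

7819.1


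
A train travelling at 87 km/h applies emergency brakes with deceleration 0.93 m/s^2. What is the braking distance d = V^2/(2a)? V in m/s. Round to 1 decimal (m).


Convert speed: V = 87 / 3.6 = 24.1667 m/s
V^2 = 584.0278
d = 584.0278 / (2 * 0.93)
d = 584.0278 / 1.86
d = 314.0 m

314.0


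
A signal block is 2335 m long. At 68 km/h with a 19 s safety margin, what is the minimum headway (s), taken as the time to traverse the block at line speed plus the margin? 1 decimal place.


V = 68 / 3.6 = 18.8889 m/s
Block traversal time = 2335 / 18.8889 = 123.6176 s
Headway = 123.6176 + 19
Headway = 142.6 s

142.6


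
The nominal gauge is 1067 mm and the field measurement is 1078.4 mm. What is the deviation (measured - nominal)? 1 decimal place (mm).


Deviation = measured - nominal
Deviation = 1078.4 - 1067
Deviation = 11.4 mm

11.4


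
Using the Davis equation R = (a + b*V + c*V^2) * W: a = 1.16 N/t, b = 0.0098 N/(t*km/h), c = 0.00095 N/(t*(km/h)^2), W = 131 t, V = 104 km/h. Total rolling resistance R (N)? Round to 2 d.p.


b*V = 0.0098 * 104 = 1.0192
c*V^2 = 0.00095 * 10816 = 10.2752
R_per_t = 1.16 + 1.0192 + 10.2752 = 12.4544 N/t
R_total = 12.4544 * 131 = 1631.53 N

1631.53


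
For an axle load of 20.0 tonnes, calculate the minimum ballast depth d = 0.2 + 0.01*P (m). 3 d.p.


d = 0.2 + 0.01 * 20.0
d = 0.2 + 0.2
d = 0.400 m

0.400


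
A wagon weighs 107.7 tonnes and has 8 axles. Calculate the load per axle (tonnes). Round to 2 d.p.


Load per axle = total weight / number of axles
Load = 107.7 / 8
Load = 13.46 tonnes

13.46


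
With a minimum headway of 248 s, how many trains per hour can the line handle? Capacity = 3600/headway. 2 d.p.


Capacity = 3600 / headway
Capacity = 3600 / 248
Capacity = 14.52 trains/hour

14.52


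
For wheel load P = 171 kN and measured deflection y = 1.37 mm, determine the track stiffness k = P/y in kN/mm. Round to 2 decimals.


Track stiffness k = P / y
k = 171 / 1.37
k = 124.82 kN/mm

124.82


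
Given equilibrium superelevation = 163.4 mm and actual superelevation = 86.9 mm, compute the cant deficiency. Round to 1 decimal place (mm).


Cant deficiency = equilibrium cant - actual cant
CD = 163.4 - 86.9
CD = 76.5 mm

76.5


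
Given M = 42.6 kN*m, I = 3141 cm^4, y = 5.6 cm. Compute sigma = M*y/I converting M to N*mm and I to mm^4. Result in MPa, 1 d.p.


Convert units:
M = 42.6 kN*m = 42600000 N*mm
y = 5.6 cm = 56 mm
I = 3141 cm^4 = 31410000 mm^4
sigma = 42600000 * 56 / 31410000
sigma = 76.0 MPa

76.0


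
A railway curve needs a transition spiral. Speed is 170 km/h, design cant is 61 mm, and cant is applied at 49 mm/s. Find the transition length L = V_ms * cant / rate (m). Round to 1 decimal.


Convert speed: V = 170 / 3.6 = 47.2222 m/s
L = 47.2222 * 61 / 49
L = 2880.5556 / 49
L = 58.8 m

58.8


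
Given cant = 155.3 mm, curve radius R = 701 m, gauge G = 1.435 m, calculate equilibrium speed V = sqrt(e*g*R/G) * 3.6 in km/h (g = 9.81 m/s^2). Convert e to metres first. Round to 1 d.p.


Convert cant: e = 155.3 mm = 0.1553 m
V_ms = sqrt(0.1553 * 9.81 * 701 / 1.435)
V_ms = sqrt(744.228985) = 27.2806 m/s
V = 27.2806 * 3.6 = 98.2 km/h

98.2


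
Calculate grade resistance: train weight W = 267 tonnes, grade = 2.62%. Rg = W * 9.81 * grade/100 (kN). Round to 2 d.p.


Rg = W * 9.81 * grade / 100
Rg = 267 * 9.81 * 2.62 / 100
Rg = 2619.27 * 0.0262
Rg = 68.62 kN

68.62


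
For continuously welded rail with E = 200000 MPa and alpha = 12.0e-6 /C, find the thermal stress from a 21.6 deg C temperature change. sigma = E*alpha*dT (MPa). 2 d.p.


sigma = E * alpha * dT
sigma = 200000 * 12.0e-6 * 21.6
sigma = 2.4 * 21.6
sigma = 51.84 MPa

51.84


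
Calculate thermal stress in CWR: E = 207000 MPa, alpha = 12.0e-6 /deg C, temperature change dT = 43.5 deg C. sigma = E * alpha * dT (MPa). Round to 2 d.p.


sigma = E * alpha * dT
sigma = 207000 * 12.0e-6 * 43.5
sigma = 2.484 * 43.5
sigma = 108.05 MPa

108.05
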